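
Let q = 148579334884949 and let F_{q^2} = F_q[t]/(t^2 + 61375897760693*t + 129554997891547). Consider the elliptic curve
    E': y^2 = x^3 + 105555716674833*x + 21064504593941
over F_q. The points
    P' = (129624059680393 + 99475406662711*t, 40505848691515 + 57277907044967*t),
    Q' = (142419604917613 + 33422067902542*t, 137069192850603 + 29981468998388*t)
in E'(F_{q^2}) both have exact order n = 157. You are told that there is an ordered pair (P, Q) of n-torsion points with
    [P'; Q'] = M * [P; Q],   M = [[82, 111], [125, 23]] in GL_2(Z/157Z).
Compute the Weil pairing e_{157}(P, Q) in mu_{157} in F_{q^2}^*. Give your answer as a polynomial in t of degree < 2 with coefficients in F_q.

e_{157}(aP+bQ,cP+dQ) = e_{157}(P,Q)^(ad-bc); with (a,b,c,d)=(82,111,125,23) this gives the det-157 law.
det M = 82*23 - 111*125 = -11989 = 100 (mod 157); 100^{-1} = 11 (mod 157).
8-bit Miller (10011101) on E'/F_{148579334884949} with a'=105555716674833, b'=21064504593941: accumulate tangent/chord ratios at Q'+S and P'+S'.
Result: e(P',Q') = 100797390966574 + 77268759797358*t.
(100797390966574 + 77268759797358*t)^{11} mod (148579334884949,f) = 28643022473164 + 71304208774443*t.

28643022473164 + 71304208774443*t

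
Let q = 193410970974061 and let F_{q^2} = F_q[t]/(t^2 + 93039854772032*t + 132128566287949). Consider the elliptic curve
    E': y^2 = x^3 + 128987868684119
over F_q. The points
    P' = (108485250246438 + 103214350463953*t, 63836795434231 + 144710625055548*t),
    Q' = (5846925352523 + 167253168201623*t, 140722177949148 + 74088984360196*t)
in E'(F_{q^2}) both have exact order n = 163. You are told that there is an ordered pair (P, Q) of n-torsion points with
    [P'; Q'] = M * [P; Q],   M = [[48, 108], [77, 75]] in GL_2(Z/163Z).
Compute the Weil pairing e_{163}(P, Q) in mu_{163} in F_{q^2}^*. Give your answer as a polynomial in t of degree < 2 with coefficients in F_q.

e_{163}(aP+bQ,cP+dQ) = e_{163}(P,Q)^(ad-bc); with (a,b,c,d)=(48,108,77,75) this gives the det-163 law.
48*75 - 108*77 = -4716; reduced mod 163: det = 11, inverse 89.
Run Miller on y^2=x^3+128987868684119 over F_{193410970974061}: ladder 10100011 (8 bits); e = f_P(D_Q)/f_Q(D_P).
The quotient is 78339490260631 + 111767768751084*t.
Thus e_{163}(P,Q) = 166141798433066 + 86717008331493*t.

166141798433066 + 86717008331493*t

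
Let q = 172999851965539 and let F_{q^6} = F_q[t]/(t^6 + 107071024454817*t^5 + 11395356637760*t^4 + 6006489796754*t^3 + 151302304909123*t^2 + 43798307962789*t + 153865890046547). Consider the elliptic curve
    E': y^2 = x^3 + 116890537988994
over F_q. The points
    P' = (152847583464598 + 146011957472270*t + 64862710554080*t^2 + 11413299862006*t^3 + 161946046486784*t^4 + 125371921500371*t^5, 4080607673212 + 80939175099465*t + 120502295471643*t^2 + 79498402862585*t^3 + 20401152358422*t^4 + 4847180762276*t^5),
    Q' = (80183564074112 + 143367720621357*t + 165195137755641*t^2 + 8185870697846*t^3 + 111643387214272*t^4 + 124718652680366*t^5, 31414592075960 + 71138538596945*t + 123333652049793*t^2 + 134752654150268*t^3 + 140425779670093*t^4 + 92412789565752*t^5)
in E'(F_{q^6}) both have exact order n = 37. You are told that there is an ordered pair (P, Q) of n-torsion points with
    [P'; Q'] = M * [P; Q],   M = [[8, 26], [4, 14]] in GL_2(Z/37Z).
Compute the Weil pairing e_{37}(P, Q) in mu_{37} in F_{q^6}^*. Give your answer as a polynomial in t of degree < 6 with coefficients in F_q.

The 37-Weil pairing on E[37] over F_{172999851965539} is alternating-bilinear: e_{37}(P',Q') = e_{37}(P,Q)^det(M).
det M = 8*14 - 26*4 = 8 = 8 (mod 37); 8^{-1} = 14 (mod 37).
Run Miller on y^2=x^3+116890537988994 over F_{172999851965539}: ladder 100101 (6 bits); e = f_P(D_Q)/f_Q(D_P).
The quotient is 119720218494167 + 73890739747673*t + 150808150628749*t^2 + 113480178453330*t^3 + 38881303846645*t^4 + 22736845317471*t^5.
Hence e(P,Q) = 134801292487466 + 16809052849949*t + 47422063774277*t^2 + 51248700672929*t^3 + 158715191681402*t^4 + 51218980554780*t^5 in F_{172999851965539^6}^*.

134801292487466 + 16809052849949*t + 47422063774277*t^2 + 51248700672929*t^3 + 158715191681402*t^4 + 51218980554780*t^5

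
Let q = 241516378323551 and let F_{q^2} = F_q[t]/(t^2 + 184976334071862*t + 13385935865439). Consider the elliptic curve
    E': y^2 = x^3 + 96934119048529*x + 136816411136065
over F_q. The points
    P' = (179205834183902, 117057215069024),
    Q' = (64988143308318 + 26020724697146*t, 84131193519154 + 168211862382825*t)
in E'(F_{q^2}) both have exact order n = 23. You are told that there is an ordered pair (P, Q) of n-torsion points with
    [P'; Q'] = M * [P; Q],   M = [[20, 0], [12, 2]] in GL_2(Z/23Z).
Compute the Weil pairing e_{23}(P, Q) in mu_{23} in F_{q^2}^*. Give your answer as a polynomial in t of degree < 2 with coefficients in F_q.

e_{23} is bilinear + alternating on E[23], so e_{23}(20*P, 12*P + 2*Q) = e_{23}(P,Q)^(20*2-0*12).
Inverting 17 mod 23: 19. Thus e_{23}(P,Q) = e(P',Q')^{19}.
Build f_{23,P'} and f_{23,Q'} via the 5-bit ladder of 23=10111_2; evaluate at shifted divisors; quotient in F_{241516378323551^2}.
Miller gives e_{23}(P',Q') = 202421290220872 + 57150728258789*t in F_{241516378323551^2}.
e_{23}(P,Q) = (202421290220872 + 57150728258789*t)^{19} = 159340296093609 + 131238260606178*t.

159340296093609 + 131238260606178*t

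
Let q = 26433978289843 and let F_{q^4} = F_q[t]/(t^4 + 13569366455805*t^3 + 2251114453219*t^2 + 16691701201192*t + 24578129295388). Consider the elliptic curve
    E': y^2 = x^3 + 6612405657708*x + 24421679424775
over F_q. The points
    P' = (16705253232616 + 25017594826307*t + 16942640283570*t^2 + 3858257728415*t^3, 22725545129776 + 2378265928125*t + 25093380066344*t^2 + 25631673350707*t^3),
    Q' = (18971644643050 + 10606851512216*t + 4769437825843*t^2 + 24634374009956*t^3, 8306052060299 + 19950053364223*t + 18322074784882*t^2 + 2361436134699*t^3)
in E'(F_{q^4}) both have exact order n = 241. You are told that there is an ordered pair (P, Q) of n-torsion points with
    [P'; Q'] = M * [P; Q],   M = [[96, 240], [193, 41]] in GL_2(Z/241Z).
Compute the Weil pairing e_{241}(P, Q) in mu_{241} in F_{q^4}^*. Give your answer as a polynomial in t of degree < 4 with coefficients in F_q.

14419754467381 + 7914678494148*t + 12348303514832*t^2 + 2312466291685*t^3

The 241-Weil pairing on E[241] over F_{26433978289843} is alternating-bilinear: e_{241}(P',Q') = e_{241}(P,Q)^det(M).
Hence e(P,Q) = e(P',Q')^{113} where 113 = 32^{-1} mod 241.
Run Miller on y^2=x^3+6612405657708*x+24421679424775 over F_{26433978289843}: ladder 11110001 (8 bits); e = f_P(D_Q)/f_Q(D_P).
e_{241}(P',Q') = 153444654255 + 20522936082861*t + 19123603837370*t^2 + 12541091126508*t^3.
Finally e_{241}(P,Q) = 14419754467381 + 7914678494148*t + 12348303514832*t^2 + 2312466291685*t^3.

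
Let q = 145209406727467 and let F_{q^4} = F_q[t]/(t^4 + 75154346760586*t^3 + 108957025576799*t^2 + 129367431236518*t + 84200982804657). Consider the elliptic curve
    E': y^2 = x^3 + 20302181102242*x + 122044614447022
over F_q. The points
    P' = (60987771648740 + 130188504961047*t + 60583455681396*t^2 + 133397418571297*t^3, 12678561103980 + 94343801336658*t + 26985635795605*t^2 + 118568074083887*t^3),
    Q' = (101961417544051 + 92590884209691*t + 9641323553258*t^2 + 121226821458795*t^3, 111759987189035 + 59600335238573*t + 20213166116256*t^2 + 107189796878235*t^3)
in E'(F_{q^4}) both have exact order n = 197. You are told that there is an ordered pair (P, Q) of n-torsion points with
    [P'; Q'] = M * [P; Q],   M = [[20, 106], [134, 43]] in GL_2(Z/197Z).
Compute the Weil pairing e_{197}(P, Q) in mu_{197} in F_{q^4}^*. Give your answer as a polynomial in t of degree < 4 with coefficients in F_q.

7509071425415 + 79210060545805*t + 3167281298645*t^2 + 53712991816095*t^3

e_{197} is bilinear + alternating on E[197], so e_{197}(20*P + 106*Q, 134*P + 43*Q) = e_{197}(P,Q)^(20*43-106*134).
det(M) mod 197 = 52; its inverse in (Z/197)^* is 72 (check: 52*72 mod 197 = 1).
8-bit Miller (11000101) on E'/F_{145209406727467} with a'=20302181102242, b'=122044614447022: accumulate tangent/chord ratios at Q'+S and P'+S'.
Result: e(P',Q') = 7385636700948 + 10132786678242*t + 45652500579884*t^2 + 110779511969472*t^3.
Finally e_{197}(P,Q) = 7509071425415 + 79210060545805*t + 3167281298645*t^2 + 53712991816095*t^3.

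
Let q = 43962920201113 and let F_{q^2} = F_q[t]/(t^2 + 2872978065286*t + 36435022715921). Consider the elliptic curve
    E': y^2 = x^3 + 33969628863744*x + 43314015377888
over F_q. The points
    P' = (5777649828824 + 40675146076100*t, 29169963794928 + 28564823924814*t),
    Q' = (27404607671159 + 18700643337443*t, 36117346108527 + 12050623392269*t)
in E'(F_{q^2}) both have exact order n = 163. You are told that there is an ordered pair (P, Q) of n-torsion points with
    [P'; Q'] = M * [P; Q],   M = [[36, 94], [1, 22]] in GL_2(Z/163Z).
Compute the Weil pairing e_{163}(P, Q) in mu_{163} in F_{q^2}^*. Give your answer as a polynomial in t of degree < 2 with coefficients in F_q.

Since e_{163}(P,P)=e_{163}(Q,Q)=1 and e_{163}(Q,P)=e_{163}(P,Q)^{-1}, expanding e_{163}(36*P + 94*Q,1*P + 22*Q) leaves e(P,Q)^det(M).
Inverting 46 mod 163: 39. Thus e_{163}(P,Q) = e(P',Q')^{39}.
n = 163 = (10100011)_2 (8 bits, wt 4); accumulate f_{163,P'}(Q'+S)/f_{163,P'}(S) along the 7-step ladder.
Miller gives e_{163}(P',Q') = 42424870247588 + 32929950867097*t in F_{43962920201113^2}.
(42424870247588 + 32929950867097*t)^{39} mod (43962920201113,f) = 35408851611579 + 30402909918900*t.

35408851611579 + 30402909918900*t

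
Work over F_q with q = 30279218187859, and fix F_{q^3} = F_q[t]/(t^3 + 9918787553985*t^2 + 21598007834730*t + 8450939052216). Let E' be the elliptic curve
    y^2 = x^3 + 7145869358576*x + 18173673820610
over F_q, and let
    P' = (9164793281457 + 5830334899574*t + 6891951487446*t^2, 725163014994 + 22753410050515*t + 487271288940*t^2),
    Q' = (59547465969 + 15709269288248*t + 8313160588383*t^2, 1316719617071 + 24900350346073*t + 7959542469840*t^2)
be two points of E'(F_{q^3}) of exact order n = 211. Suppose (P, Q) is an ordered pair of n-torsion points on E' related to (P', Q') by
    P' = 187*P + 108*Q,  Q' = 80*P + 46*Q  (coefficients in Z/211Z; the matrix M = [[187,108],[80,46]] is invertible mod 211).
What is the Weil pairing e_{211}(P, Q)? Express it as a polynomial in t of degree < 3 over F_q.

6695066723585 + 12282340027066*t + 5872885031155*t^2

Under M = [[187,108],[80,46]] in GL_2(Z/211), e_{211}(P',Q') = e_{211}(P,Q)^(187*46-108*80 mod 211).
det(M) mod 211 = 173; its inverse in (Z/211)^* is 161 (check: 173*161 mod 211 = 1).
8-bit Miller (11010011) on E'/F_{30279218187859} with a'=7145869358576, b'=18173673820610: accumulate tangent/chord ratios at Q'+S and P'+S'.
The quotient is 2987993534764 + 11014763794632*t + 15652230556178*t^2.
e_{211}(P,Q) = (2987993534764 + 11014763794632*t + 15652230556178*t^2)^{161} = 6695066723585 + 12282340027066*t + 5872885031155*t^2.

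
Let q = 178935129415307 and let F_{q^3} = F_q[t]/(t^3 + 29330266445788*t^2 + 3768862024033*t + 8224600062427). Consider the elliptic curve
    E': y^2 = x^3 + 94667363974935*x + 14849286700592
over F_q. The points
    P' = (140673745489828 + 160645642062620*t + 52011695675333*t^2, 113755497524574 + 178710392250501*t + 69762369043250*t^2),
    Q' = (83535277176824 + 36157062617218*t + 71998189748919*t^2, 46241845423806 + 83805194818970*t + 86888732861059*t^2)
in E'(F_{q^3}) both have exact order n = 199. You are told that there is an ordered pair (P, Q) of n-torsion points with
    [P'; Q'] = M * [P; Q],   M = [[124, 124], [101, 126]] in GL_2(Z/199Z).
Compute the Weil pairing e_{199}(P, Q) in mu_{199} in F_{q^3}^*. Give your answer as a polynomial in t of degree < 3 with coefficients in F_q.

e_{199} is bilinear + alternating on E[199], so e_{199}(124*P + 124*Q, 101*P + 126*Q) = e_{199}(P,Q)^(124*126-124*101).
Hence e(P,Q) = e(P',Q')^{45} where 45 = 115^{-1} mod 199.
Run Miller on y^2=x^3+94667363974935*x+14849286700592 over F_{178935129415307}: ladder 11000111 (8 bits); e = f_P(D_Q)/f_Q(D_P).
f_P(D_Q)/f_Q(D_P) = 76895386396434 + 40567620366670*t + 95729469343181*t^2.
Hence e(P,Q) = 141591274297460 + 135145731722708*t + 157855612231025*t^2 in F_{178935129415307^3}^*.

141591274297460 + 135145731722708*t + 157855612231025*t^2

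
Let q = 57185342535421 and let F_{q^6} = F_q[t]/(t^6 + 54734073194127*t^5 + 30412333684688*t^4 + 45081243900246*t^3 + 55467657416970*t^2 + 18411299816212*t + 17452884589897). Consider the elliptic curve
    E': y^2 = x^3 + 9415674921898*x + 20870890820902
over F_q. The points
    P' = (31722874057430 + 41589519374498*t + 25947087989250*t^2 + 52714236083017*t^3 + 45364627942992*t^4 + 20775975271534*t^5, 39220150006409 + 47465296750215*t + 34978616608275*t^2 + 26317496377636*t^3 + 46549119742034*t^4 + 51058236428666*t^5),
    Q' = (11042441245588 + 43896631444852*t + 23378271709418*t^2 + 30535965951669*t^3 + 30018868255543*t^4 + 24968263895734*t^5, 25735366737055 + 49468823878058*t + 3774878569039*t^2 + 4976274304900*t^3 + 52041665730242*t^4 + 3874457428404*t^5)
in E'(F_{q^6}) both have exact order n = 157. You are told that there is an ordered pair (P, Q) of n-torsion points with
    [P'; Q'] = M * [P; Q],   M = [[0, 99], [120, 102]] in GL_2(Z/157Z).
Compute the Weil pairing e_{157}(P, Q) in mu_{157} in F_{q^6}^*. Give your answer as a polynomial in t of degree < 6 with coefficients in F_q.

3305838905036 + 6442408553220*t + 8010863134456*t^2 + 5338483733250*t^3 + 42012275009191*t^4 + 19082821911904*t^5

The 157-Weil pairing on E[157] over F_{57185342535421} is alternating-bilinear: e_{157}(P',Q') = e_{157}(P,Q)^det(M).
Hence e(P,Q) = e(P',Q')^{154} where 154 = 52^{-1} mod 157.
Miller loop for e_{157} over F_{57185342535421^6}: bits of 157 = 10011101; 7 double steps + 4 add steps, l/v at each.
Result: e(P',Q') = 28632998176056 + 29745058950462*t + 542890543058*t^2 + 11132990438583*t^3 + 42478772048027*t^4 + 42603305106784*t^5.
Thus e_{157}(P,Q) = 3305838905036 + 6442408553220*t + 8010863134456*t^2 + 5338483733250*t^3 + 42012275009191*t^4 + 19082821911904*t^5.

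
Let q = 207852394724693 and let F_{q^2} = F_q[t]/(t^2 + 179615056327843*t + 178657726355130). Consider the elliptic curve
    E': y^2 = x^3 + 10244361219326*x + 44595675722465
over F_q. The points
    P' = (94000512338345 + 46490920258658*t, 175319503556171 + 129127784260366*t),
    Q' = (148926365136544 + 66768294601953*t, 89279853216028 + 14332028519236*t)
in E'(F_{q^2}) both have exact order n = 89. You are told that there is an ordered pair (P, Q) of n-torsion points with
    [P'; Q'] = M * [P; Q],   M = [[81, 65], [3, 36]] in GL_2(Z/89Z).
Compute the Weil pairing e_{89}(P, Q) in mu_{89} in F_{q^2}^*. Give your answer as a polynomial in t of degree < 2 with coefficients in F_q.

The 89-Weil pairing on E[89] over F_{207852394724693} is alternating-bilinear: e_{89}(P',Q') = e_{89}(P,Q)^det(M).
det(M) mod 89 = 51; its inverse in (Z/89)^* is 7 (check: 51*7 mod 89 = 1).
Double-and-add over 1011001: 7-1 doublings, 4-1 additions; each step l_{T,T}/v_{2T} or l_{T,P'}/v at Q'+S for random S.
e_{89}(P',Q') = 187570991805443 + 155922048176850*t.
e_{89}(P,Q) = (187570991805443 + 155922048176850*t)^{7} = 161096022436173 + 31120161780988*t.

161096022436173 + 31120161780988*t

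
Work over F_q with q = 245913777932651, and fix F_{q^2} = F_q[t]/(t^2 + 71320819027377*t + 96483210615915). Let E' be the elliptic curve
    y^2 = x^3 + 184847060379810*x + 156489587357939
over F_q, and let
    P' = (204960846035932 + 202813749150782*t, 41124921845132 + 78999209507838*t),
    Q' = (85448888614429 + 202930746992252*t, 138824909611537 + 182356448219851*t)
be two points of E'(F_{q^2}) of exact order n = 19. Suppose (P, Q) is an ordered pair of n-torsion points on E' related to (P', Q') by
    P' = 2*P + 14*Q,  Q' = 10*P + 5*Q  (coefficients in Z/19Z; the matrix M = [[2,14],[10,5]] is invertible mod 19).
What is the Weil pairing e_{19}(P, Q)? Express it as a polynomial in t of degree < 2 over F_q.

145819745954090 + 109157913059442*t

Since e_{19}(P,P)=e_{19}(Q,Q)=1 and e_{19}(Q,P)=e_{19}(P,Q)^{-1}, expanding e_{19}(2*P + 14*Q,10*P + 5*Q) leaves e(P,Q)^det(M).
det(M) mod 19 = 3; its inverse in (Z/19)^* is 13 (check: 3*13 mod 19 = 1).
Build f_{19,P'} and f_{19,Q'} via the 5-bit ladder of 19=10011_2; evaluate at shifted divisors; quotient in F_{245913777932651^2}.
So e_{19}(P',Q') = 216363313354552 + 74896462693867*t.
Hence e(P,Q) = 145819745954090 + 109157913059442*t in F_{245913777932651^2}^*.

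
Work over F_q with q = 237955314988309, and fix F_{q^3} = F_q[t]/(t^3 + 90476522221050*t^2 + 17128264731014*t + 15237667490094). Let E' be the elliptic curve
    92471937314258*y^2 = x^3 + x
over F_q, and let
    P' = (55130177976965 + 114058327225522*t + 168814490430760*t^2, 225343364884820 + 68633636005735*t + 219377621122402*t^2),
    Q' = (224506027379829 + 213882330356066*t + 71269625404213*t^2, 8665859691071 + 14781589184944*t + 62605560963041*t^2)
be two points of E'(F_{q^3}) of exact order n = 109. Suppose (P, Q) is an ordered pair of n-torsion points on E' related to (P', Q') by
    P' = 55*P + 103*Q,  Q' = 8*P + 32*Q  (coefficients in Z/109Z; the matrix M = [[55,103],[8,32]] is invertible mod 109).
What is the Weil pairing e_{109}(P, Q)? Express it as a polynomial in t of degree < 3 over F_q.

The 109-Weil pairing on E[109] over F_{237955314988309} is alternating-bilinear: e_{109}(P',Q') = e_{109}(P,Q)^det(M).
So e_{109}(P,Q) = e_{109}(P',Q')^{46}, since 64*46 = 1 mod 109.
(x,y)|->(87033177222956x,87033177222956y) sends E' to y^2=x^3+210852882442848*x.
Build f_{109,P'} and f_{109,Q'} via the 7-bit ladder of 109=1101101_2; evaluate at shifted divisors; quotient in F_{237955314988309^3}.
e_{109}(P',Q') = 98704283028214 + 122284528756593*t + 16195680966592*t^2.
Hence e(P,Q) = 60585647249613 + 188934734093980*t + 45886177752563*t^2 in F_{237955314988309^3}^*.

60585647249613 + 188934734093980*t + 45886177752563*t^2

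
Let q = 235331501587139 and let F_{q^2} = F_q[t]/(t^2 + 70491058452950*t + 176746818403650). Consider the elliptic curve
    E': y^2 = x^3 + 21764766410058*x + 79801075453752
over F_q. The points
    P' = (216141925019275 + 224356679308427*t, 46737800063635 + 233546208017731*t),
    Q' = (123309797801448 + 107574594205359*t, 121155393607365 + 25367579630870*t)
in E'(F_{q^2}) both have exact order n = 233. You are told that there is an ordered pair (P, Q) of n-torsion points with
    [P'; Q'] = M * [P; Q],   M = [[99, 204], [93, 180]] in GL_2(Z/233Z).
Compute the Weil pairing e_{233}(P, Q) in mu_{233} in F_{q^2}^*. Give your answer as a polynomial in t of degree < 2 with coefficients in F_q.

Since e_{233}(P,P)=e_{233}(Q,Q)=1 and e_{233}(Q,P)=e_{233}(P,Q)^{-1}, expanding e_{233}(99*P + 204*Q,93*P + 180*Q) leaves e(P,Q)^det(M).
Hence e(P,Q) = e(P',Q')^{18} where 18 = 13^{-1} mod 233.
Build f_{233,P'} and f_{233,Q'} via the 8-bit ladder of 233=11101001_2; evaluate at shifted divisors; quotient in F_{235331501587139^2}.
Miller gives e_{233}(P',Q') = 64198871842549 + 24837381923799*t in F_{235331501587139^2}.
Finally e_{233}(P,Q) = 110839862129516 + 135593194140816*t.

110839862129516 + 135593194140816*t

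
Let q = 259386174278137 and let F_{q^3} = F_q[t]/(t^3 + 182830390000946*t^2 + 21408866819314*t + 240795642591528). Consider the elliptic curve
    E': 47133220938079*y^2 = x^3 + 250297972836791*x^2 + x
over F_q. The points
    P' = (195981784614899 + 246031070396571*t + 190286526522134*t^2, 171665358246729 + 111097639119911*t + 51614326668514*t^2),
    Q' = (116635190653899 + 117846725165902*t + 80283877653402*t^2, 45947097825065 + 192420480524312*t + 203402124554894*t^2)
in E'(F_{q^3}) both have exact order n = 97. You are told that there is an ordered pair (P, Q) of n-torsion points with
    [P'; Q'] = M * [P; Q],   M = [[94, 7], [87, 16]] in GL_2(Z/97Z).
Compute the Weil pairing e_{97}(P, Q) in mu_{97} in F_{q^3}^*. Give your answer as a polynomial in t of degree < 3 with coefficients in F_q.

29546798500511 + 76904508423809*t + 167144761600328*t^2

e_{97} is bilinear + alternating on E[97], so e_{97}(94*P + 7*Q, 87*P + 16*Q) = e_{97}(P,Q)^(94*16-7*87).
Inverting 22 mod 97: 75. Thus e_{97}(P,Q) = e(P',Q')^{75}.
Undo Montgomery via alpha=228898735372752, beta=23095533750533: (a',b')=(0,132380929006339) over F_{259386174278137}.
Build f_{97,P'} and f_{97,Q'} via the 7-bit ladder of 97=1100001_2; evaluate at shifted divisors; quotient in F_{259386174278137^3}.
e_{97}(P',Q') = 68089739161430 + 130621770388171*t + 197266767152613*t^2.
Thus e_{97}(P,Q) = 29546798500511 + 76904508423809*t + 167144761600328*t^2.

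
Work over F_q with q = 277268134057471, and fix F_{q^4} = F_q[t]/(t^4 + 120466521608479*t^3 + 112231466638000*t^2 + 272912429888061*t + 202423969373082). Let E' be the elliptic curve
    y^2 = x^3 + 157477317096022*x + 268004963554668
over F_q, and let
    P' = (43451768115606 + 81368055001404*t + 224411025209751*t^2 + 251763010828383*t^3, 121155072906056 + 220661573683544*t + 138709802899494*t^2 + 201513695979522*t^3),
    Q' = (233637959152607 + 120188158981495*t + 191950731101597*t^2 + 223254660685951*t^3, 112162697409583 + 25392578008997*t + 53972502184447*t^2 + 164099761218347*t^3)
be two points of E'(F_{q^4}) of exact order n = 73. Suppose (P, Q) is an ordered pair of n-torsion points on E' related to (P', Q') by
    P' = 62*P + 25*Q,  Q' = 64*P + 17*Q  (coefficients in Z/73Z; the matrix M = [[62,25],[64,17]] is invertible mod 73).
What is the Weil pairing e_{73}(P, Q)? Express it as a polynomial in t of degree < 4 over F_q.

The 73-Weil pairing on E[73] over F_{277268134057471} is alternating-bilinear: e_{73}(P',Q') = e_{73}(P,Q)^det(M).
Hence e(P,Q) = e(P',Q')^{25} where 25 = 38^{-1} mod 73.
n = 73 = (1001001)_2 (7 bits, wt 3); accumulate f_{73,P'}(Q'+S)/f_{73,P'}(S) along the 6-step ladder.
Miller gives e_{73}(P',Q') = 193232023831611 + 199866550660788*t + 162023179084738*t^2 + 176165121175614*t^3 in F_{277268134057471^4}.
Thus e_{73}(P,Q) = 167702321149881 + 274506930899917*t + 248009025335402*t^2 + 218278992608096*t^3.

167702321149881 + 274506930899917*t + 248009025335402*t^2 + 218278992608096*t^3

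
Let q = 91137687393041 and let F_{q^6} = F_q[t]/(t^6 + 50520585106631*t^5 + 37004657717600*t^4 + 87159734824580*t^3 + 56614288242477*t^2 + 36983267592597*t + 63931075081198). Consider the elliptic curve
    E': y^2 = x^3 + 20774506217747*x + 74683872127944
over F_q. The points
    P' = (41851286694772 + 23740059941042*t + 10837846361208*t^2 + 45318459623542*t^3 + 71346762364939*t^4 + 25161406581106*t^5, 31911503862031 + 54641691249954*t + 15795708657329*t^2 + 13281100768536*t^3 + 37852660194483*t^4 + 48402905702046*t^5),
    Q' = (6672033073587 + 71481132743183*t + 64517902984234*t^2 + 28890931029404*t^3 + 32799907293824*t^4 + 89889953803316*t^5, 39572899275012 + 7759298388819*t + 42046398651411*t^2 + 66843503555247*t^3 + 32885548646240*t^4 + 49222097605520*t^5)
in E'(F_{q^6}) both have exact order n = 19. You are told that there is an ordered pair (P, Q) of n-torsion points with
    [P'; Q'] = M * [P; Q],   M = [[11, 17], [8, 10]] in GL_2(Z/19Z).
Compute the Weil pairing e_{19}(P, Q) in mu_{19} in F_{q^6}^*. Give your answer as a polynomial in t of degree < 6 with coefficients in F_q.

e_{19}(aP+bQ,cP+dQ) = e_{19}(P,Q)^(ad-bc); with (a,b,c,d)=(11,17,8,10) this gives the det-19 law.
So e_{19}(P,Q) = e_{19}(P',Q')^{8}, since 12*8 = 1 mod 19.
5-bit Miller (10011) on E'/F_{91137687393041} with a'=20774506217747, b'=74683872127944: accumulate tangent/chord ratios at Q'+S and P'+S'.
e_{19}(P',Q') = 75410143872649 + 45268489286196*t + 6363423327778*t^2 + 65794186008404*t^3 + 64431278687313*t^4 + 11452091269799*t^5.
Hence e(P,Q) = 27000059027900 + 46064069159935*t + 59234845364160*t^2 + 7716600660889*t^3 + 3728872384445*t^4 + 59431676771833*t^5 in F_{91137687393041^6}^*.

27000059027900 + 46064069159935*t + 59234845364160*t^2 + 7716600660889*t^3 + 3728872384445*t^4 + 59431676771833*t^5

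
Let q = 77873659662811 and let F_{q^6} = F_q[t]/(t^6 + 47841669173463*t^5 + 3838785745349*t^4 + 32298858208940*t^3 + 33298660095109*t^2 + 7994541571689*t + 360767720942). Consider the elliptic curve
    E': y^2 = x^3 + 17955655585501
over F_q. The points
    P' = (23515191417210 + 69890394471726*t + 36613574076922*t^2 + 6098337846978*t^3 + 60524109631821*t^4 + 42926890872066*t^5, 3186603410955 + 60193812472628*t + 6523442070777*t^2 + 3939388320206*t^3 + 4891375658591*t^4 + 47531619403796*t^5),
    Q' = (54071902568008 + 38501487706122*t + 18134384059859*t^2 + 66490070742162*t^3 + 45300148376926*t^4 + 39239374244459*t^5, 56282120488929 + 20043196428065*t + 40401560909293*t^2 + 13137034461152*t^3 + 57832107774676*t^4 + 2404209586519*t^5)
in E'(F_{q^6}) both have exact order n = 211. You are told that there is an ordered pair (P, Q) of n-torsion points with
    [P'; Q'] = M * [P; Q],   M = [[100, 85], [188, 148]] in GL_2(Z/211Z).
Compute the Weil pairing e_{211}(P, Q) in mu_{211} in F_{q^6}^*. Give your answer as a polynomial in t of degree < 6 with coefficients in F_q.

e_{211}(aP+bQ,cP+dQ) = e_{211}(P,Q)^(ad-bc); with (a,b,c,d)=(100,85,188,148) this gives the det-211 law.
Hence e(P,Q) = e(P',Q')^{27} where 27 = 86^{-1} mod 211.
Double-and-add over 11010011: 8-1 doublings, 5-1 additions; each step l_{T,T}/v_{2T} or l_{T,P'}/v at Q'+S for random S.
Miller gives e_{211}(P',Q') = 41630416380823 + 64144487703734*t + 9637113634321*t^2 + 76317550926274*t^3 + 29646176604916*t^4 + 42028872723849*t^5 in F_{77873659662811^6}.
Thus e_{211}(P,Q) = 13864032302633 + 53598758745982*t + 75584935234734*t^2 + 24503234758946*t^3 + 8339741258694*t^4 + 36619509007863*t^5.

13864032302633 + 53598758745982*t + 75584935234734*t^2 + 24503234758946*t^3 + 8339741258694*t^4 + 36619509007863*t^5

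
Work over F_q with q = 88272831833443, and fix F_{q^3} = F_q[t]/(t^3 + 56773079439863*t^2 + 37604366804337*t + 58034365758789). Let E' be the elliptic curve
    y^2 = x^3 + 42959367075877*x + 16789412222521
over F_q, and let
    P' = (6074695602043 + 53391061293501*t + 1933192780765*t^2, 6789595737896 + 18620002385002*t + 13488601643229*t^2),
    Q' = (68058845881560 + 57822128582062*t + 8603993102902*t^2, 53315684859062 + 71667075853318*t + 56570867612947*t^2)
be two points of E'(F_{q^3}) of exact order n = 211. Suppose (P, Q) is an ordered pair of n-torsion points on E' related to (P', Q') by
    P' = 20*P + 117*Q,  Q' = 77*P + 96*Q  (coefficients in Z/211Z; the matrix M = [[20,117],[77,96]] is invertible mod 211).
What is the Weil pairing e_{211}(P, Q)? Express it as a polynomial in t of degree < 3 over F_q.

32854460820324 + 74505613778745*t + 67509125752348*t^2

Alternating bilinearity on E[211] (values in mu_{211} in F_{88272831833443^3}) gives e(P',Q') = e(P,Q)^det(M).
So e_{211}(P,Q) = e_{211}(P',Q')^{72}, since 85*72 = 1 mod 211.
Miller loop for e_{211} over F_{88272831833443^3}: bits of 211 = 11010011; 7 double steps + 4 add steps, l/v at each.
e_{211}(P',Q') = 21678816025717 + 20028027318564*t + 38706004971419*t^2.
Raise to 72: e(P,Q) = 32854460820324 + 74505613778745*t + 67509125752348*t^2 in mu_{211}.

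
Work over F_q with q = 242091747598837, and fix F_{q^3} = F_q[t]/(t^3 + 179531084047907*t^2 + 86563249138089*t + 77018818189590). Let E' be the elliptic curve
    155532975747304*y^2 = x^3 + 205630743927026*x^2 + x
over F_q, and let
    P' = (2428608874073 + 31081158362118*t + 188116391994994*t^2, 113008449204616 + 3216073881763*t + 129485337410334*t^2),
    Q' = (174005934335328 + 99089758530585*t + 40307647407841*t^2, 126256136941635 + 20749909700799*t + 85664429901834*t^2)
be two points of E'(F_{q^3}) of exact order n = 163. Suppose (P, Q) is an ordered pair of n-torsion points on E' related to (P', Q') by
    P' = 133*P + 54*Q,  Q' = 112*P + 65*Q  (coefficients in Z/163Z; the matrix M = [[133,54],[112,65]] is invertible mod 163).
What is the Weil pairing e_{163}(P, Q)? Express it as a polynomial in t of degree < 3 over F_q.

178935356416671 + 213322808391167*t + 172589162629889*t^2

Since e_{163}(P,P)=e_{163}(Q,Q)=1 and e_{163}(Q,P)=e_{163}(P,Q)^{-1}, expanding e_{163}(133*P + 54*Q,112*P + 65*Q) leaves e(P,Q)^det(M).
Inverting 152 mod 163: 74. Thus e_{163}(P,Q) = e(P',Q')^{74}.
Undo Montgomery via alpha=101455295249409, beta=69807502927240: (a',b')=(235053638038604,34503781087939) over F_{242091747598837}.
Run Miller on y^2=x^3+235053638038604*x+34503781087939 over F_{242091747598837}: ladder 10100011 (8 bits); e = f_P(D_Q)/f_Q(D_P).
Result: e(P',Q') = 172867244190212 + 221142906890394*t + 82503964813984*t^2.
Finally e_{163}(P,Q) = 178935356416671 + 213322808391167*t + 172589162629889*t^2.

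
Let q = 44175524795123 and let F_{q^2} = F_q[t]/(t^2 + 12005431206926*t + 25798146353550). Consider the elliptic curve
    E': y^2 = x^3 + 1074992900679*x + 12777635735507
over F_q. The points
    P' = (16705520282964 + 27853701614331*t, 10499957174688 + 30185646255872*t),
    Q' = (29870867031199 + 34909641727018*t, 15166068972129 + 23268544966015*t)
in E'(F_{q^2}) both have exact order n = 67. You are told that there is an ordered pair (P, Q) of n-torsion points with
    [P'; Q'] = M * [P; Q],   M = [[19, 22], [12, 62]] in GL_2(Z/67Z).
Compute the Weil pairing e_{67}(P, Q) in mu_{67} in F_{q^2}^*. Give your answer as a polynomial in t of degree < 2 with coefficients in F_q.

The 67-Weil pairing on E[67] over F_{44175524795123} is alternating-bilinear: e_{67}(P',Q') = e_{67}(P,Q)^det(M).
19*62 - 22*12 = 914; reduced mod 67: det = 43, inverse 53.
7-bit Miller (1000011) on E'/F_{44175524795123} with a'=1074992900679, b'=12777635735507: accumulate tangent/chord ratios at Q'+S and P'+S'.
Result: e(P',Q') = 1269406961786 + 12054703087077*t.
Thus e_{67}(P,Q) = 22082988179115 + 33319728969408*t.

22082988179115 + 33319728969408*t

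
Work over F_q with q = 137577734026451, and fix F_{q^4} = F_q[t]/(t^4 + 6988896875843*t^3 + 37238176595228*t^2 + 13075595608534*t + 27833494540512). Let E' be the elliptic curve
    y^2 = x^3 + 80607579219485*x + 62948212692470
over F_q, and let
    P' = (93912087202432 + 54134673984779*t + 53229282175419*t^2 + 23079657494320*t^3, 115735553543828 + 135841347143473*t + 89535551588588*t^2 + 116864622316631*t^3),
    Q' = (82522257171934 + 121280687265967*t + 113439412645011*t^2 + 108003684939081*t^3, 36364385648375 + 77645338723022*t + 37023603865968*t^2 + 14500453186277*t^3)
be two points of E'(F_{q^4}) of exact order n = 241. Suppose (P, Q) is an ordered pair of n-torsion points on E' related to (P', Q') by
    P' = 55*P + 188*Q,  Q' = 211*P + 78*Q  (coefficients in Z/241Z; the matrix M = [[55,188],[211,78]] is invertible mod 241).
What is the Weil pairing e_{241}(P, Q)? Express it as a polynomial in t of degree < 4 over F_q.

34739970494390 + 86070821022761*t + 62133383251175*t^2 + 137126448541924*t^3

The 241-Weil pairing on E[241] over F_{137577734026451} is alternating-bilinear: e_{241}(P',Q') = e_{241}(P,Q)^det(M).
det M = 55*78 - 188*211 = -35378 = 49 (mod 241); 49^{-1} = 182 (mod 241).
Double-and-add over 11110001: 8-1 doublings, 5-1 additions; each step l_{T,T}/v_{2T} or l_{T,P'}/v at Q'+S for random S.
So e_{241}(P',Q') = 38446229392978 + 112614409724460*t + 6921896992413*t^2 + 114892613456904*t^3.
Thus e_{241}(P,Q) = 34739970494390 + 86070821022761*t + 62133383251175*t^2 + 137126448541924*t^3.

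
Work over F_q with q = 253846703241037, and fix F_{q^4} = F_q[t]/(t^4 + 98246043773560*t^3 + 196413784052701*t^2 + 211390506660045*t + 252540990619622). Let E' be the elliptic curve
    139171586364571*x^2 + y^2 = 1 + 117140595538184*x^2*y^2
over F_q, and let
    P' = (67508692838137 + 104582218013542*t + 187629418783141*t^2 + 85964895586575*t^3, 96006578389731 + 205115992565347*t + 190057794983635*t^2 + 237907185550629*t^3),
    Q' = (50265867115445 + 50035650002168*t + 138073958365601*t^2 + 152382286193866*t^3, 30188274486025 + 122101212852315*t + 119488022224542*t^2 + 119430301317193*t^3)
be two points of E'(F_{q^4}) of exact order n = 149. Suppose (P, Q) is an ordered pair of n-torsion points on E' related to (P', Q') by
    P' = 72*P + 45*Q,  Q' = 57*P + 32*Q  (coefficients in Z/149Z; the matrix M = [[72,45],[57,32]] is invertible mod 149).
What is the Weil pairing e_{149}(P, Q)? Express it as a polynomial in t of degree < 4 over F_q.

The 149-Weil pairing on E[149] over F_{253846703241037} is alternating-bilinear: e_{149}(P',Q') = e_{149}(P,Q)^det(M).
Hence e(P,Q) = e(P',Q')^{145} where 145 = 37^{-1} mod 149.
Edwards->Montgomery: u=(1+y)/(1-y), v=u/x -> 151683282502092v^2=u^3+47056878700019u^2+u; then x_W=68969423516856u+169642048604311: y^2=x^3+86345882916512*x+36605805979056.
Miller loop for e_{149} over F_{253846703241037^4}: bits of 149 = 10010101; 7 double steps + 3 add steps, l/v at each.
Result: e(P',Q') = 213358226197316 + 216794238672275*t + 9116865775273*t^2 + 37519493133092*t^3.
Thus e_{149}(P,Q) = 18951930370714 + 138477442310667*t + 146330122688781*t^2 + 65697393132815*t^3.

18951930370714 + 138477442310667*t + 146330122688781*t^2 + 65697393132815*t^3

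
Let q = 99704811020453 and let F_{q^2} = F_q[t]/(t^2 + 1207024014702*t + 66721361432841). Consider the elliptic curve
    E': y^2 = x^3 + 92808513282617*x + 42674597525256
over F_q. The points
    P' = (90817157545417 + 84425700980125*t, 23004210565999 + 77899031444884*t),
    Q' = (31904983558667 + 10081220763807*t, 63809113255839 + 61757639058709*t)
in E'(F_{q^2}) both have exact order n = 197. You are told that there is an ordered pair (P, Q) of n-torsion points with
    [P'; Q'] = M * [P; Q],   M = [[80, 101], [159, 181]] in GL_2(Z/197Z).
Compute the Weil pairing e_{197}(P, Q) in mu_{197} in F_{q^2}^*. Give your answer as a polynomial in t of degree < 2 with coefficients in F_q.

The 197-Weil pairing on E[197] over F_{99704811020453} is alternating-bilinear: e_{197}(P',Q') = e_{197}(P,Q)^det(M).
Hence e(P,Q) = e(P',Q')^{131} where 131 = 194^{-1} mod 197.
Double-and-add over 11000101: 8-1 doublings, 4-1 additions; each step l_{T,T}/v_{2T} or l_{T,P'}/v at Q'+S for random S.
Miller gives e_{197}(P',Q') = 95967937027753 + 51965983864381*t in F_{99704811020453^2}.
(95967937027753 + 51965983864381*t)^{131} mod (99704811020453,f) = 9830430207799 + 40112805357773*t.

9830430207799 + 40112805357773*t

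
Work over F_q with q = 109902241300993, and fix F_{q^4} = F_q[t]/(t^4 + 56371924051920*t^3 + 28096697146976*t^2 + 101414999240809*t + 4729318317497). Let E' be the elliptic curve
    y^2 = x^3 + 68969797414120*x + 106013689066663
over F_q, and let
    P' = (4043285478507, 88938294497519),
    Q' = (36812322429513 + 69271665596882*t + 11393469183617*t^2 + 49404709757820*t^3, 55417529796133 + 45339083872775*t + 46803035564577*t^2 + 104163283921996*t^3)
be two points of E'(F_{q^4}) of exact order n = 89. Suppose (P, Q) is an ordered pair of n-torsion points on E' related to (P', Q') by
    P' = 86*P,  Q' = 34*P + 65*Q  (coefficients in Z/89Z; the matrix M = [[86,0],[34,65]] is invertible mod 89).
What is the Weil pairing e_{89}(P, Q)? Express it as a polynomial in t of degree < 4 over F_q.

97692597638138 + 6780837241402*t + 8432335638621*t^2 + 30427034183353*t^3

e_{89}(aP+bQ,cP+dQ) = e_{89}(P,Q)^(ad-bc); with (a,b,c,d)=(86,0,34,65) this gives the det-89 law.
det(M) mod 89 = 72; its inverse in (Z/89)^* is 68 (check: 72*68 mod 89 = 1).
n = 89 = (1011001)_2 (7 bits, wt 4); accumulate f_{89,P'}(Q'+S)/f_{89,P'}(S) along the 6-step ladder.
e_{89}(P',Q') = 31839756999169 + 36222186028493*t + 32021488896460*t^2 + 103326640565059*t^3.
Thus e_{89}(P,Q) = 97692597638138 + 6780837241402*t + 8432335638621*t^2 + 30427034183353*t^3.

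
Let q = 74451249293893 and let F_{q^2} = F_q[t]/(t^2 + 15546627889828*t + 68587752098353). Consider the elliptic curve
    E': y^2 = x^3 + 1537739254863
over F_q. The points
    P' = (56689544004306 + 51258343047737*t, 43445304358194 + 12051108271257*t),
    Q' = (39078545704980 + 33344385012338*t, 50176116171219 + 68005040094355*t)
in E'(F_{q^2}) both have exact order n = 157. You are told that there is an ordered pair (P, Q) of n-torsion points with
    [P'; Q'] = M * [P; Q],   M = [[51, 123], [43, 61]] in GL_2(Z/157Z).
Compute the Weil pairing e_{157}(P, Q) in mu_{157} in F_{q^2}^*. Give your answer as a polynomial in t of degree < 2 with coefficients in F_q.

Alternating bilinearity on E[157] (values in mu_{157} in F_{74451249293893^2}) gives e(P',Q') = e(P,Q)^det(M).
det M = 51*61 - 123*43 = -2178 = 20 (mod 157); 20^{-1} = 55 (mod 157).
Run Miller on y^2=x^3+1537739254863 over F_{74451249293893}: ladder 10011101 (8 bits); e = f_P(D_Q)/f_Q(D_P).
Result: e(P',Q') = 4318353940809 + 47538624998167*t.
Finally e_{157}(P,Q) = 24979227548111 + 17159264135762*t.

24979227548111 + 17159264135762*t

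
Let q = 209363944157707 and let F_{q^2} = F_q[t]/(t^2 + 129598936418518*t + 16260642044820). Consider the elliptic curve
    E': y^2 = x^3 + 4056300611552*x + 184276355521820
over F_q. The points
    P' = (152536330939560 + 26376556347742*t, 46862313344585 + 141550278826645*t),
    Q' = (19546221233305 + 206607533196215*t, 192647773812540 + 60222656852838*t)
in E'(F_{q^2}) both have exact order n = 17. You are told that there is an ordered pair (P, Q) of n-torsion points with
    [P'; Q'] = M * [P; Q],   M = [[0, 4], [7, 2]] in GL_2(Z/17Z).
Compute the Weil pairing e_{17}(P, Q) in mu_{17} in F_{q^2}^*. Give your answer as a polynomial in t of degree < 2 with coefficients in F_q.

148142296661621 + 61494645925405*t

The 17-Weil pairing on E[17] over F_{209363944157707} is alternating-bilinear: e_{17}(P',Q') = e_{17}(P,Q)^det(M).
det M = 0*2 - 4*7 = -28 = 6 (mod 17); 6^{-1} = 3 (mod 17).
n = 17 = (10001)_2 (5 bits, wt 2); accumulate f_{17,P'}(Q'+S)/f_{17,P'}(S) along the 4-step ladder.
e_{17}(P',Q') = 86926204795568 + 157037217884822*t.
Hence e(P,Q) = 148142296661621 + 61494645925405*t in F_{209363944157707^2}^*.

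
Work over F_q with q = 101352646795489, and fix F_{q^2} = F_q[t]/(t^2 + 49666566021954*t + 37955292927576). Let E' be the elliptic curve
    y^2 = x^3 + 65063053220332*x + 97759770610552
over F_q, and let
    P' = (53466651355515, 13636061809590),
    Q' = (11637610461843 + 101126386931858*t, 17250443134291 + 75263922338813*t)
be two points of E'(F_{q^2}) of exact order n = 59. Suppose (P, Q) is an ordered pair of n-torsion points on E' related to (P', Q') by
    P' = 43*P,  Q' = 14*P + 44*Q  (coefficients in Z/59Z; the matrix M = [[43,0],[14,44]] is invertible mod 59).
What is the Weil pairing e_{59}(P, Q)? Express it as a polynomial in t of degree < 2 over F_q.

26608909160509 + 61266682219216*t

The 59-Weil pairing on E[59] over F_{101352646795489} is alternating-bilinear: e_{59}(P',Q') = e_{59}(P,Q)^det(M).
43*44 - 0*14 = 1892; reduced mod 59: det = 4, inverse 15.
Double-and-add over 111011: 6-1 doublings, 5-1 additions; each step l_{T,T}/v_{2T} or l_{T,P'}/v at Q'+S for random S.
Miller gives e_{59}(P',Q') = 82990381137781 + 97853564092027*t in F_{101352646795489^2}.
Hence e(P,Q) = 26608909160509 + 61266682219216*t in F_{101352646795489^2}^*.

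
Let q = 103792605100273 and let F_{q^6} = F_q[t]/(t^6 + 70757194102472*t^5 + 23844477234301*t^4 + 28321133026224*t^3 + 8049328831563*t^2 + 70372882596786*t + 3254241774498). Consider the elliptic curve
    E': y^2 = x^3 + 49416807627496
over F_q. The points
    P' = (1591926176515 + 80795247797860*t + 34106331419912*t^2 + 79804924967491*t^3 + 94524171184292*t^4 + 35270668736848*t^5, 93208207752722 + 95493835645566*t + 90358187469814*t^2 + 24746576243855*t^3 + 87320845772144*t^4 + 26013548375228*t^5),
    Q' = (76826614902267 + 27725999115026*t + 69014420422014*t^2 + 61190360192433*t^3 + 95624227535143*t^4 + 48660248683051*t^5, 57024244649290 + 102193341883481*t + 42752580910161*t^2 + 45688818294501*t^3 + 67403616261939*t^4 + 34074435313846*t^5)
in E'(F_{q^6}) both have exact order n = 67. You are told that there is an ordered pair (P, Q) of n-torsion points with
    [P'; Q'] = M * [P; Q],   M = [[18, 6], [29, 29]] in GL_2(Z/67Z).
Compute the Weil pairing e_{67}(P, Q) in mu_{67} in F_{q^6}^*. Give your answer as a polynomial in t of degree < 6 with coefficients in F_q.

e_{67}(aP+bQ,cP+dQ) = e_{67}(P,Q)^(ad-bc); with (a,b,c,d)=(18,6,29,29) this gives the det-67 law.
Hence e(P,Q) = e(P',Q')^{31} where 31 = 13^{-1} mod 67.
n = 67 = (1000011)_2 (7 bits, wt 3); accumulate f_{67,P'}(Q'+S)/f_{67,P'}(S) along the 6-step ladder.
e_{67}(P',Q') = 71407199334079 + 1632168254958*t + 7862837109499*t^2 + 42869234296258*t^3 + 95812733884440*t^4 + 83693226451881*t^5.
Hence e(P,Q) = 82733730331033 + 32958392804948*t + 38179704101420*t^2 + 78454831922776*t^3 + 21634100358365*t^4 + 15486656123057*t^5 in F_{103792605100273^6}^*.

82733730331033 + 32958392804948*t + 38179704101420*t^2 + 78454831922776*t^3 + 21634100358365*t^4 + 15486656123057*t^5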